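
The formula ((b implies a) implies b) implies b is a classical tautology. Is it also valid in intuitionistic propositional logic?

This is Peirce's law, which is not intuitionistically valid.
A Kripke countermodel: worlds s0, s1; order generated by s0 <= s1; atoms true at each world — s0:{}; s1:{b}.
s0 does not force ((b implies a) implies b) implies b: already at s0 itself, s0 forces (b implies a) implies b but s0 does not force b.
s0 lacks atom b, so s0 does not force b.
So the root s0 does not force the formula.

No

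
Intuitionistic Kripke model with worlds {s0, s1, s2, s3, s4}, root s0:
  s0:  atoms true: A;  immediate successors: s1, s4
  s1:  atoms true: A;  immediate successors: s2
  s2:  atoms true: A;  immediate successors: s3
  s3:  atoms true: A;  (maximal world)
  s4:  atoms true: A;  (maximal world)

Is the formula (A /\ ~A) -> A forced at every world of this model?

Yes

s0 ||- (A /\ ~A) -> A vacuously: no world accessible from s0 forces the antecedent A /\ ~A.
Since the root s0 forces (A /\ ~A) -> A and forcing is persistent (monotone upward), every world forces it.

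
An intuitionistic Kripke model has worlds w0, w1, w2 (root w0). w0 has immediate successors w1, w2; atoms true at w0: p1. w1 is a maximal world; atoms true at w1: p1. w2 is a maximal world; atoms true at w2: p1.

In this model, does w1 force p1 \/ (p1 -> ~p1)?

w1 ||- p1 \/ (p1 -> ~p1) via the disjunct p1.

Yes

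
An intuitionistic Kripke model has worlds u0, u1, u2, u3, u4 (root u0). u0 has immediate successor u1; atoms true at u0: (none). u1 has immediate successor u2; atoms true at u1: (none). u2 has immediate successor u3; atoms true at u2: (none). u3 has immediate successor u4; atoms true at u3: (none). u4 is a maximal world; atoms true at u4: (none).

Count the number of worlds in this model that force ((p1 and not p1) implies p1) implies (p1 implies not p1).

5

u0: forces it.
u1: forces it.
u2: forces it.
u3: forces it.
u4: forces it.
Worlds forcing the formula: {u0, u1, u2, u3, u4}.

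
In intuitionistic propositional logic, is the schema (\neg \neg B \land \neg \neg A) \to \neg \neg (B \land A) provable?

Yes

This is the distribution of double negation over conjunction, which is intuitionistically derivable.
Assume \neg \neg B, \neg \neg A, and \neg (B \land A). From B we'd get \neg A (since B \land A is refuted), contradicting \neg \neg A; so \neg B, contradicting \neg \neg B.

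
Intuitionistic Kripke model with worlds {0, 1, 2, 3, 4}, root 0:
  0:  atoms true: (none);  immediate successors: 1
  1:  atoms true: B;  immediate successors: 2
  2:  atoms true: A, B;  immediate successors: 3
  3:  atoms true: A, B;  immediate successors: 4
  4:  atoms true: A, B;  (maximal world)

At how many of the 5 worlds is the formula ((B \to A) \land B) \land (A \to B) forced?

0: does not force it — 0 \nVdash ((B \to A) \land B) \land (A \to B) since 0 fails (B \to A) \land B.
1: does not force it.
2: forces it.
3: forces it.
4: forces it.
Worlds forcing the formula: {2, 3, 4}.

3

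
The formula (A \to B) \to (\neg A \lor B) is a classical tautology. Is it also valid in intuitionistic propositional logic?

No

This is the material-implication-as-disjunction principle, which is not intuitionistically valid.
A Kripke countermodel: worlds s0, s1; order generated by s0 \le s1; atoms true at each world — s0:{}; s1:{A,B}.
s0 \nVdash (A \to B) \to (\neg A \lor B): already at s0 itself, s0 \Vdash A \to B but s0 \nVdash \neg A \lor B.
s0 \nVdash \neg A \lor B: neither disjunct is forced at s0.
s0 \nVdash \neg A since s1 is accessible from s0 and s1 \Vdash A.
So the root s0 does not force the formula.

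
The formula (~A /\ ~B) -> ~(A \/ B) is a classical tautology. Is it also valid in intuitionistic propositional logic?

Yes

This is a constructively valid De Morgan direction (conjunction of negations to negated disjunction), which is intuitionistically derivable.
If both ~A and ~B hold at a world, no accessible world forces A or forces B, so none forces A \/ B.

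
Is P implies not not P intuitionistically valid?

This is double-negation introduction, which is intuitionistically derivable.
If a world forces P then every accessible world forces P (persistence), so none forces not P; hence not not P.

Yes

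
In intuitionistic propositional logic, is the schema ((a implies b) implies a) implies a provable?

No

This is Peirce's law, which is not intuitionistically valid.
A Kripke countermodel: worlds u0, u1; order generated by u0 <= u1; atoms true at each world — u0:{}; u1:{a}.
u0 does not force ((a implies b) implies a) implies a: already at u0 itself, u0 forces (a implies b) implies a but u0 does not force a.
u0 lacks atom a, so u0 does not force a.
So the root u0 does not force the formula.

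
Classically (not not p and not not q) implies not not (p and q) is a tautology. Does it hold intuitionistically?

Yes

This is the distribution of double negation over conjunction, which is intuitionistically derivable.
Assume not not p, not not q, and not (p and q). From p we'd get not q (since p and q is refuted), contradicting not not q; so not p, contradicting not not p.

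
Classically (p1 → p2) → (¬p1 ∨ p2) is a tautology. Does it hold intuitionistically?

No

This is the material-implication-as-disjunction principle, which is not intuitionistically valid.
A Kripke countermodel: worlds a, b; order generated by a ≤ b; atoms true at each world — a:{}; b:{p1,p2}.
a ⊮ (p1 → p2) → (¬p1 ∨ p2): already at a itself, a ⊩ p1 → p2 but a ⊮ ¬p1 ∨ p2.
a ⊮ ¬p1 ∨ p2: neither disjunct is forced at a.
a ⊮ ¬p1 since b is accessible from a and b ⊩ p1.
So the root a does not force the formula.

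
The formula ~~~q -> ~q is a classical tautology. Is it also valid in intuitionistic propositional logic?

Yes

This is triple-negation reduction, which is intuitionistically derivable.
Assume ~~~q and suppose q. Then ~~q (double-negation introduction), contradicting ~~~q. So ~q.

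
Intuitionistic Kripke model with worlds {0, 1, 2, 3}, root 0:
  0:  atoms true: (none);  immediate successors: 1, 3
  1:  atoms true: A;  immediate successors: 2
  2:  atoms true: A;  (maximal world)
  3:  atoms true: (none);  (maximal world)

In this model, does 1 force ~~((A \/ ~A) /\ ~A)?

No

1 ||-/- ~~((A \/ ~A) /\ ~A) since 1 is accessible from 1 and 1 ||- ~((A \/ ~A) /\ ~A).
1 ||- ~((A \/ ~A) /\ ~A): no world accessible from 1 forces (A \/ ~A) /\ ~A.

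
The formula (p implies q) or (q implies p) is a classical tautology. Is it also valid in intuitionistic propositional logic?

This is the Gödel–Dummett linearity axiom, which is not intuitionistically valid.
A Kripke countermodel: worlds u0, u1, u2; order generated by u0 <= u1, u0 <= u2; atoms true at each world — u0:{}; u1:{p}; u2:{q}.
u0 does not force (p implies q) or (q implies p): neither disjunct is forced at u0.
u0 does not force p implies q: at the accessible world u1, u1 forces p but u1 does not force q.
u1 lacks atom q, so u1 does not force q.
So the root u0 does not force the formula.

No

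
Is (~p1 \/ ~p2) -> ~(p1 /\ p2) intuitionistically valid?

This is a constructively valid De Morgan direction (disjunction of negations to negated conjunction), which is intuitionistically derivable.
If ~p1 holds at a world then no accessible world forces p1, hence none forces p1 /\ p2; likewise for ~p2.

Yes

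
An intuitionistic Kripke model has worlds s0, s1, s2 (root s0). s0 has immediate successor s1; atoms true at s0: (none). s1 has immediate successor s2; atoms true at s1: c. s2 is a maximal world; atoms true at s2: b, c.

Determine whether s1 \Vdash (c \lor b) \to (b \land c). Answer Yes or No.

s1 \nVdash (c \lor b) \to (b \land c): already at s1 itself, s1 \Vdash c \lor b but s1 \nVdash b \land c.
s1 \nVdash b \land c since s1 fails b.

No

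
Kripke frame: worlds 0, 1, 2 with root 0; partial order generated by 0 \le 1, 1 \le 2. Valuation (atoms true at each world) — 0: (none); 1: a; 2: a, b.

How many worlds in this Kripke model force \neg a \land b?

0

0: does not force it — 0 \nVdash \neg a \land b since 0 fails \neg a.
1: does not force it.
2: does not force it.
Worlds forcing the formula: { }.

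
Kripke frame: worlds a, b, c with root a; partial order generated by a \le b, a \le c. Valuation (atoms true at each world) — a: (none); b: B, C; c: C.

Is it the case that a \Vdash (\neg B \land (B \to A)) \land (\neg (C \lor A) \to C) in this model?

a \nVdash (\neg B \land (B \to A)) \land (\neg (C \lor A) \to C) since a fails \neg B \land (B \to A).

No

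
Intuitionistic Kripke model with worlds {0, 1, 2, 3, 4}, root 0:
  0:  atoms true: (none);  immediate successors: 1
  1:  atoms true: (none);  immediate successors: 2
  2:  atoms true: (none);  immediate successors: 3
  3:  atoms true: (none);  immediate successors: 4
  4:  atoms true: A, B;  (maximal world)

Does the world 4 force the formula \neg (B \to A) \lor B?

4 \Vdash \neg (B \to A) \lor B via the disjunct B.

Yes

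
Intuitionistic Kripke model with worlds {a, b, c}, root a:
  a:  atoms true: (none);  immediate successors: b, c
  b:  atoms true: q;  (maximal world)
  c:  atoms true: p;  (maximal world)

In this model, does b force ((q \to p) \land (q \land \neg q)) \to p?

Yes

b \Vdash ((q \to p) \land (q \land \neg q)) \to p vacuously: no world accessible from b forces the antecedent (q \to p) \land (q \land \neg q).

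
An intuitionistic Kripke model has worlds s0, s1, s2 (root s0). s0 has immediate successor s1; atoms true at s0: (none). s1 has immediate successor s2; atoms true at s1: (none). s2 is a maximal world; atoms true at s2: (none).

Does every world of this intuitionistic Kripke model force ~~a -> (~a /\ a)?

Yes

s0 ||- ~~a -> (~a /\ a) vacuously: no world accessible from s0 forces the antecedent ~~a.
Since the root s0 forces ~~a -> (~a /\ a) and forcing is persistent (monotone upward), every world forces it.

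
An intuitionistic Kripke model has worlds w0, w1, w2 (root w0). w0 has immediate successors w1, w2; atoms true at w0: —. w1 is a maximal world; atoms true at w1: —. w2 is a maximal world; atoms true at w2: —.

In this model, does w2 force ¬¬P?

No

w2 ⊮ ¬¬P since w2 is accessible from w2 and w2 ⊩ ¬P.
w2 ⊩ ¬P: no world accessible from w2 forces P.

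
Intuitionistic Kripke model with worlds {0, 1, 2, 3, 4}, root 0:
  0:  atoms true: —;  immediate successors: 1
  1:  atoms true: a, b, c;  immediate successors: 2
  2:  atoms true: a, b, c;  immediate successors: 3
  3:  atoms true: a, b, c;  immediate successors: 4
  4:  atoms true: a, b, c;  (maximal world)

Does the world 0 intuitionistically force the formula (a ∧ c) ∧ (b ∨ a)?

No

0 ⊮ (a ∧ c) ∧ (b ∨ a) since 0 fails a ∧ c.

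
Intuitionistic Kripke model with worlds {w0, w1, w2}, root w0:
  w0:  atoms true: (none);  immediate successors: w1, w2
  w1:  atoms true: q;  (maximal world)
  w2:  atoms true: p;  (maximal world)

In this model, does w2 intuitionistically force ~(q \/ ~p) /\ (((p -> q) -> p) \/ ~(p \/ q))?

Yes

w2 ||- ~(q \/ ~p) /\ (((p -> q) -> p) \/ ~(p \/ q)) since w2 forces both conjuncts.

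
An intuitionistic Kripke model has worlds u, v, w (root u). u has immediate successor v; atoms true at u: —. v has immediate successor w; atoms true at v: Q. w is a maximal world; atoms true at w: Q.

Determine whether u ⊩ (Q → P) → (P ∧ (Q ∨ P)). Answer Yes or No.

Yes

u ⊩ (Q → P) → (P ∧ (Q ∨ P)) vacuously: no world accessible from u forces the antecedent Q → P.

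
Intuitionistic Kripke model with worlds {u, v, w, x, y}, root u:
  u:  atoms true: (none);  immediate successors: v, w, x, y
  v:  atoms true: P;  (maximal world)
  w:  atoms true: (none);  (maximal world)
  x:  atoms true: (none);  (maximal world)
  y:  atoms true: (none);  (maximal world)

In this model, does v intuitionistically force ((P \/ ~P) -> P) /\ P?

Yes

v ||- ((P \/ ~P) -> P) /\ P since v forces both conjuncts.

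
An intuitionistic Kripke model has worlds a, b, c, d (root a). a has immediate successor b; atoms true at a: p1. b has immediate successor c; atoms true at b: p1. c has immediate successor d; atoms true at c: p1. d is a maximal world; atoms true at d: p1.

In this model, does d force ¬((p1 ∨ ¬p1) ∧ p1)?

No

d ⊮ ¬((p1 ∨ ¬p1) ∧ p1) since d is accessible from d and d ⊩ (p1 ∨ ¬p1) ∧ p1.
d ⊩ (p1 ∨ ¬p1) ∧ p1 since d forces both conjuncts.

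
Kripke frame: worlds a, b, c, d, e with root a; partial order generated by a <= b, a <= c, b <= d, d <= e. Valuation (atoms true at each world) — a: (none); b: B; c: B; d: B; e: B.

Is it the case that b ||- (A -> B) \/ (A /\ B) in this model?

Yes

b ||- (A -> B) \/ (A /\ B) via the disjunct A -> B.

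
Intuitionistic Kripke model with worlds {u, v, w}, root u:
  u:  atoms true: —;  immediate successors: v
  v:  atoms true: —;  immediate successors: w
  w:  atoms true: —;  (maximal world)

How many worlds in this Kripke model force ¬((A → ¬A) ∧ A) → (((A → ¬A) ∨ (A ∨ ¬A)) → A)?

u: does not force it — u ⊮ ¬((A → ¬A) ∧ A) → (((A → ¬A) ∨ (A ∨ ¬A)) → A): already at u itself, u ⊩ ¬((A → ¬A) ∧ A) but u ⊮ ((A → ¬A) ∨ (A ∨ ¬A)) → A.
v: does not force it — v ⊮ ¬((A → ¬A) ∧ A) → (((A → ¬A) ∨ (A ∨ ¬A)) → A): already at v itself, v ⊩ ¬((A → ¬A) ∧ A) but v ⊮ ((A → ¬A) ∨ (A ∨ ¬A)) → A.
w: does not force it.
Worlds forcing the formula: { }.

0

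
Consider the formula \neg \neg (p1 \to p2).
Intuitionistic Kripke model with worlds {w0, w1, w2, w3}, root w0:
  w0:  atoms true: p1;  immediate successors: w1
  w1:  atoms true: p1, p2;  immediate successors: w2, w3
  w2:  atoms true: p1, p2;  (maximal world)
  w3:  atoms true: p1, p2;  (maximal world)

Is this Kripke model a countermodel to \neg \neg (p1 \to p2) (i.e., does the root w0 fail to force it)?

w0 \Vdash \neg \neg (p1 \to p2): no world accessible from w0 forces \neg (p1 \to p2).
So the root w0 forces \neg \neg (p1 \to p2); the model is not a countermodel.

No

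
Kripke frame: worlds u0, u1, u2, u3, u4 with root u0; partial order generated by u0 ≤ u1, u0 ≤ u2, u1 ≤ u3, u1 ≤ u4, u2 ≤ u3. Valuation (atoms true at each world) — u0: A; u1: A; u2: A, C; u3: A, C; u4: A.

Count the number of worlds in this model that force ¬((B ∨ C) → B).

2

u0: does not force it — u0 ⊮ ¬((B ∨ C) → B) since u4 is accessible from u0 and u4 ⊩ (B ∨ C) → B.
u1: does not force it — u1 ⊮ ¬((B ∨ C) → B) since u4 is accessible from u1 and u4 ⊩ (B ∨ C) → B.
u2: forces it.
u3: forces it.
u4: does not force it — u4 ⊮ ¬((B ∨ C) → B) since u4 is accessible from u4 and u4 ⊩ (B ∨ C) → B.
Worlds forcing the formula: {u2, u3}.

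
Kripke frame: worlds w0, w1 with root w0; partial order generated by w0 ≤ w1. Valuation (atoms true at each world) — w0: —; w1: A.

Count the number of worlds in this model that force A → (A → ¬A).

w0: does not force it — w0 ⊮ A → (A → ¬A): at the accessible world w1, w1 ⊩ A but w1 ⊮ A → ¬A.
w1: does not force it.
Worlds forcing the formula: { }.

0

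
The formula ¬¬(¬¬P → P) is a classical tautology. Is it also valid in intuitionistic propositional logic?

This is the double negation of double-negation elimination, which is intuitionistically derivable.
By Glivenko's theorem the double negation of any classical propositional tautology is intuitionistically provable; ¬¬P → P is classically a tautology.

Yes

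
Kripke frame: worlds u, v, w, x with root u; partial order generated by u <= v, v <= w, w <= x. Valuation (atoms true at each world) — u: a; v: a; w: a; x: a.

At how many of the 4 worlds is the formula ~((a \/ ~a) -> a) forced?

u: does not force it — u ||-/- ~((a \/ ~a) -> a) since u is accessible from u and u ||- (a \/ ~a) -> a.
v: does not force it — v ||-/- ~((a \/ ~a) -> a) since v is accessible from v and v ||- (a \/ ~a) -> a.
w: does not force it.
x: does not force it.
Worlds forcing the formula: { }.

0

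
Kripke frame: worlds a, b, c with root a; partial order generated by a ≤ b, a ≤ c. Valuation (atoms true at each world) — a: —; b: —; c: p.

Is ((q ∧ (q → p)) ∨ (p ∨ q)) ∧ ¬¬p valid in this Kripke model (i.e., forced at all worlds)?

No

Not every world: a ⊮ ((q ∧ (q → p)) ∨ (p ∨ q)) ∧ ¬¬p.
a ⊮ ((q ∧ (q → p)) ∨ (p ∨ q)) ∧ ¬¬p since a fails (q ∧ (q → p)) ∨ (p ∨ q).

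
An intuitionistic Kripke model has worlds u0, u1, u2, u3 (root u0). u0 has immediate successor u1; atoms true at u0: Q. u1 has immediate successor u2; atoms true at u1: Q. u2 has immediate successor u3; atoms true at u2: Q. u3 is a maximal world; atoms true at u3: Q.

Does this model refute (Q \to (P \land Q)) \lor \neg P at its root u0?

u0 \Vdash (Q \to (P \land Q)) \lor \neg P via the disjunct \neg P.
So the root u0 forces (Q \to (P \land Q)) \lor \neg P; the model is not a countermodel.

No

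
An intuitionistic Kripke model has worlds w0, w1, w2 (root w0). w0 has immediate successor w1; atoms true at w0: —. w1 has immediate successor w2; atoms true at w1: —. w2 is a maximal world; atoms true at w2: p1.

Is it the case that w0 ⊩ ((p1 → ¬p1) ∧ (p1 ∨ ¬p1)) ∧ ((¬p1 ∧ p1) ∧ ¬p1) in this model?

No

w0 ⊮ ((p1 → ¬p1) ∧ (p1 ∨ ¬p1)) ∧ ((¬p1 ∧ p1) ∧ ¬p1) since w0 fails (p1 → ¬p1) ∧ (p1 ∨ ¬p1).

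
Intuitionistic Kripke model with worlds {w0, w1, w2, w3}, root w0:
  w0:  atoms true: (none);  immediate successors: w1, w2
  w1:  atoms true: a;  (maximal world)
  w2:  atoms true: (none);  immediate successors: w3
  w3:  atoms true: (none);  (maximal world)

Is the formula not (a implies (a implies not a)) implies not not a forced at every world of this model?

w0 forces not (a implies (a implies not a)) implies not not a: every world accessible from w0 that forces not (a implies (a implies not a)) (namely w1) also forces not not a.
Since the root w0 forces not (a implies (a implies not a)) implies not not a and forcing is persistent (monotone upward), every world forces it.

Yes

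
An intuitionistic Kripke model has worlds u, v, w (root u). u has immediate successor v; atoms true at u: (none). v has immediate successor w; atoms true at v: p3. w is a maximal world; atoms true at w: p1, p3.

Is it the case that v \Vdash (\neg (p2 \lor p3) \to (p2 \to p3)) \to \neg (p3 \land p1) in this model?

No

v \nVdash (\neg (p2 \lor p3) \to (p2 \to p3)) \to \neg (p3 \land p1): already at v itself, v \Vdash \neg (p2 \lor p3) \to (p2 \to p3) but v \nVdash \neg (p3 \land p1).
v \nVdash \neg (p3 \land p1) since w is accessible from v and w \Vdash p3 \land p1.
w \Vdash p3 \land p1 since w forces both conjuncts.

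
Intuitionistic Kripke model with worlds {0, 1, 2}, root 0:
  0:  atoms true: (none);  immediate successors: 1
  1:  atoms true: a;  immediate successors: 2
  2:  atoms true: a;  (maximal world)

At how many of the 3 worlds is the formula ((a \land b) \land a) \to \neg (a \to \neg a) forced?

3

0: forces it.
1: forces it.
2: forces it.
Worlds forcing the formula: {0, 1, 2}.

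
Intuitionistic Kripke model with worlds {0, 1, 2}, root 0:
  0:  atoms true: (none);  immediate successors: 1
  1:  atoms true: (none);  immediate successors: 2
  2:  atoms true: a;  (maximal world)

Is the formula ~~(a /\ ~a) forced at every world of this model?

No

Not every world: 0 ||-/- ~~(a /\ ~a).
0 ||-/- ~~(a /\ ~a) since 0 is accessible from 0 and 0 ||- ~(a /\ ~a).
0 ||- ~(a /\ ~a): no world accessible from 0 forces a /\ ~a.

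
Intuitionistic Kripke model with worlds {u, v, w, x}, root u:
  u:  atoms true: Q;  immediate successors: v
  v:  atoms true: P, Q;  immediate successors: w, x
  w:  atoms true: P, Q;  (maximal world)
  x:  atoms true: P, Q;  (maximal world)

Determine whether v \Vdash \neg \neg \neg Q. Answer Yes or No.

v \nVdash \neg \neg \neg Q since v is accessible from v and v \Vdash \neg \neg Q.
v \Vdash \neg \neg Q: no world accessible from v forces \neg Q.

No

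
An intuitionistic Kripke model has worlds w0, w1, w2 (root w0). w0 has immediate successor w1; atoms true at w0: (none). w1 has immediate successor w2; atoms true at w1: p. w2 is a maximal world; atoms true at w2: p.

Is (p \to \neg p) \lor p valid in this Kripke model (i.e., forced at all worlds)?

No

Not every world: w0 \nVdash (p \to \neg p) \lor p.
w0 \nVdash (p \to \neg p) \lor p: neither disjunct is forced at w0.
w0 \nVdash p \to \neg p: at the accessible world w1, w1 \Vdash p but w1 \nVdash \neg p.
w1 \nVdash \neg p since w1 is accessible from w1 and w1 \Vdash p.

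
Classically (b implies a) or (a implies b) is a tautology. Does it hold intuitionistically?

This is the Gödel–Dummett linearity axiom, which is not intuitionistically valid.
A Kripke countermodel: worlds 0, 1, 2; order generated by 0 <= 1, 0 <= 2; atoms true at each world — 0:{}; 1:{b}; 2:{a}.
0 does not force (b implies a) or (a implies b): neither disjunct is forced at 0.
0 does not force b implies a: at the accessible world 1, 1 forces b but 1 does not force a.
1 lacks atom a, so 1 does not force a.
So the root 0 does not force the formula.

No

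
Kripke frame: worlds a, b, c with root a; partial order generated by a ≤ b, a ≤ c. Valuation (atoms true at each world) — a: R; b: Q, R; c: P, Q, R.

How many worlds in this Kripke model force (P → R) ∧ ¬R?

0

a: does not force it — a ⊮ (P → R) ∧ ¬R since a fails ¬R.
b: does not force it — b ⊮ (P → R) ∧ ¬R since b fails ¬R.
c: does not force it.
Worlds forcing the formula: { }.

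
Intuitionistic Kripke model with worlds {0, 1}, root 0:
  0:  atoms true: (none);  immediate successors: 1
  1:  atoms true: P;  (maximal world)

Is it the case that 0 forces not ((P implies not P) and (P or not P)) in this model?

Yes

0 forces not ((P implies not P) and (P or not P)): no world accessible from 0 forces (P implies not P) and (P or not P).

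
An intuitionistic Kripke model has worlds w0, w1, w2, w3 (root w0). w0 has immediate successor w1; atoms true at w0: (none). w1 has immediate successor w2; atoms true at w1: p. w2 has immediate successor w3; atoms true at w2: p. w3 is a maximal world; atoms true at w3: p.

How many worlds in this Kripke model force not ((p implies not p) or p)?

w0: does not force it — w0 does not force not ((p implies not p) or p) since w1 is accessible from w0 and w1 forces (p implies not p) or p.
w1: does not force it — w1 does not force not ((p implies not p) or p) since w1 is accessible from w1 and w1 forces (p implies not p) or p.
w2: does not force it.
w3: does not force it.
Worlds forcing the formula: { }.

0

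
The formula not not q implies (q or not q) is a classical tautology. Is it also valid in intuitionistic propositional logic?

No

This is a variant of double-negation elimination (deriving excluded middle from double negation), which is not intuitionistically valid.
A Kripke countermodel: worlds s0, s1; order generated by s0 <= s1; atoms true at each world — s0:{}; s1:{q}.
s0 does not force not not q implies (q or not q): already at s0 itself, s0 forces not not q but s0 does not force q or not q.
s0 does not force q or not q: neither disjunct is forced at s0.
s0 lacks atom q, so s0 does not force q.
So the root s0 does not force the formula.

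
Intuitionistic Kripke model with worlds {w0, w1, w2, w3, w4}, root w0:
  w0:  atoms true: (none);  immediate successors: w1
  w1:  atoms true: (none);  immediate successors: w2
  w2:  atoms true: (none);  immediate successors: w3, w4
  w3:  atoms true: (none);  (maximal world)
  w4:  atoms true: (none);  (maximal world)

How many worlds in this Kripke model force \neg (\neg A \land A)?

w0: forces it.
w1: forces it.
w2: forces it.
w3: forces it.
w4: forces it.
Worlds forcing the formula: {w0, w1, w2, w3, w4}.

5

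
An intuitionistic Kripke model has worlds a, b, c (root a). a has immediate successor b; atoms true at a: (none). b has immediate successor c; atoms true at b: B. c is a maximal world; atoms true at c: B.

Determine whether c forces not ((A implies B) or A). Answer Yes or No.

No

c does not force not ((A implies B) or A) since c is accessible from c and c forces (A implies B) or A.
c forces (A implies B) or A via the disjunct A implies B.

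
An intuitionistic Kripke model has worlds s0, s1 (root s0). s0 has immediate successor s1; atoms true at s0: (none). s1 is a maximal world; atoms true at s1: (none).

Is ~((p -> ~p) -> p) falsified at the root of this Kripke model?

No

s0 ||- ~((p -> ~p) -> p): no world accessible from s0 forces (p -> ~p) -> p.
So the root s0 forces ~((p -> ~p) -> p); the model is not a countermodel.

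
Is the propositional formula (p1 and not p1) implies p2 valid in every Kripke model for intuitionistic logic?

Yes

This is an instance of ex falso quodlibet, which is intuitionistically derivable.
No world can force both p1 and not p1, so the antecedent p1 and not p1 is never forced and the implication holds vacuously at every world.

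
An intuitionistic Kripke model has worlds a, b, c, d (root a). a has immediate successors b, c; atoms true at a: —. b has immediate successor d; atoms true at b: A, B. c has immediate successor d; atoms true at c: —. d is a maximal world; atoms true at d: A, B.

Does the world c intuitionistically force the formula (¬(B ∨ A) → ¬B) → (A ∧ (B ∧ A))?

No

c ⊮ (¬(B ∨ A) → ¬B) → (A ∧ (B ∧ A)): already at c itself, c ⊩ ¬(B ∨ A) → ¬B but c ⊮ A ∧ (B ∧ A).
c ⊮ A ∧ (B ∧ A) since c fails A.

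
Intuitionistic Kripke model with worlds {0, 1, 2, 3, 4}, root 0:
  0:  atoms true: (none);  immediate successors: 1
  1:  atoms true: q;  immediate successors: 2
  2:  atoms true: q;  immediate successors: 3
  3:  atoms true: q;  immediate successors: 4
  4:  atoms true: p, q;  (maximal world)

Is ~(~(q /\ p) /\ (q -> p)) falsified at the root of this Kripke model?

No

0 ||- ~(~(q /\ p) /\ (q -> p)): no world accessible from 0 forces ~(q /\ p) /\ (q -> p).
So the root 0 forces ~(~(q /\ p) /\ (q -> p)); the model is not a countermodel.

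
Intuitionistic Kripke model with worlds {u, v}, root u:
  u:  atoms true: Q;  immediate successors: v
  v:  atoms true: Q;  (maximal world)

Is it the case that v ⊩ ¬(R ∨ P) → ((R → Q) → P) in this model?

v ⊮ ¬(R ∨ P) → ((R → Q) → P): already at v itself, v ⊩ ¬(R ∨ P) but v ⊮ (R → Q) → P.
v ⊮ (R → Q) → P: already at v itself, v ⊩ R → Q but v ⊮ P.
v lacks atom P, so v ⊮ P.

No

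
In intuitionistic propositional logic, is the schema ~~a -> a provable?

This is double-negation elimination, which is not intuitionistically valid.
A Kripke countermodel: worlds 0, 1; order generated by 0 <= 1; atoms true at each world — 0:{}; 1:{a}.
0 ||-/- ~~a -> a: already at 0 itself, 0 ||- ~~a but 0 ||-/- a.
0 lacks atom a, so 0 ||-/- a.
So the root 0 does not force the formula.

No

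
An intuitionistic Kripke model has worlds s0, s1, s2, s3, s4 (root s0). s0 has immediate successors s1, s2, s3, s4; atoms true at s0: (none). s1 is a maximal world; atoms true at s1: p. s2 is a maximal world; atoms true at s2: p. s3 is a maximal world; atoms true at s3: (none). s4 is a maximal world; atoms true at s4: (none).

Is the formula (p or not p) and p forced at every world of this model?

No

Not every world: s0 does not force (p or not p) and p.
s0 does not force (p or not p) and p since s0 fails p or not p.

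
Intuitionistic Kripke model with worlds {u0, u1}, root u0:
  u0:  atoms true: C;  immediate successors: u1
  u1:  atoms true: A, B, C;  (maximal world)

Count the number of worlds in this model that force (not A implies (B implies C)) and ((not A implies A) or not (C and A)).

u0: forces it.
u1: forces it.
Worlds forcing the formula: {u0, u1}.

2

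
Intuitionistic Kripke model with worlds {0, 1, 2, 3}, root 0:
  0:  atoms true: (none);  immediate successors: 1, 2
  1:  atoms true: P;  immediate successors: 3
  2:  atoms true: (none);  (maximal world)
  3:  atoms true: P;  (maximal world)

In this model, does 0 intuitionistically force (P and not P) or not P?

No

0 does not force (P and not P) or not P: neither disjunct is forced at 0.
0 does not force P and not P since 0 fails P.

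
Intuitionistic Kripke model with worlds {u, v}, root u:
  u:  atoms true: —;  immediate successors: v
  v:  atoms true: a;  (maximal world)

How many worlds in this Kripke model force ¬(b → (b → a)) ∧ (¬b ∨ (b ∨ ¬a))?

u: does not force it — u ⊮ ¬(b → (b → a)) ∧ (¬b ∨ (b ∨ ¬a)) since u fails ¬(b → (b → a)).
v: does not force it — v ⊮ ¬(b → (b → a)) ∧ (¬b ∨ (b ∨ ¬a)) since v fails ¬(b → (b → a)).
Worlds forcing the formula: { }.

0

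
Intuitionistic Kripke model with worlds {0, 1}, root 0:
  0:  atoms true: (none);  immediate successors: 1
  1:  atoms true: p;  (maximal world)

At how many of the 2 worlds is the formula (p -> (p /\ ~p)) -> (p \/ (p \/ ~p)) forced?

2

0: forces it.
1: forces it.
Worlds forcing the formula: {0, 1}.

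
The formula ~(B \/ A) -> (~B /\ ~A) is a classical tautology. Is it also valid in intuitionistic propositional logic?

Yes

This is a constructively valid De Morgan direction (negated disjunction to conjunction of negations), which is intuitionistically derivable.
From ~(B \/ A): if B held then B \/ A would, contradiction — so ~B; similarly ~A.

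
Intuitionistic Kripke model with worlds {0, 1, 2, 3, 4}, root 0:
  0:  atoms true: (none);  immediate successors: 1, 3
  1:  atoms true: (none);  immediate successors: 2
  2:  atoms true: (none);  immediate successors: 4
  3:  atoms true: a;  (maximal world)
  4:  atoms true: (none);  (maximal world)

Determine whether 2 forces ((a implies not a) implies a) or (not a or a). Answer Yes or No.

2 forces ((a implies not a) implies a) or (not a or a) via the disjunct not a or a.

Yes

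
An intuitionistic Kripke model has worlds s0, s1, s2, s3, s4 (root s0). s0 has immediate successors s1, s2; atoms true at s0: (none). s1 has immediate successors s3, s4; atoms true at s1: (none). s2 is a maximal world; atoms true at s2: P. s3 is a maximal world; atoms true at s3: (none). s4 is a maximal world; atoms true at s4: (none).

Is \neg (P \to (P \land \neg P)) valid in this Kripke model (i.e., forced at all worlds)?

No

Not every world: s0 \nVdash \neg (P \to (P \land \neg P)).
s0 \nVdash \neg (P \to (P \land \neg P)) since s1 is accessible from s0 and s1 \Vdash P \to (P \land \neg P).
s1 \Vdash P \to (P \land \neg P) vacuously: no world accessible from s1 forces the antecedent P.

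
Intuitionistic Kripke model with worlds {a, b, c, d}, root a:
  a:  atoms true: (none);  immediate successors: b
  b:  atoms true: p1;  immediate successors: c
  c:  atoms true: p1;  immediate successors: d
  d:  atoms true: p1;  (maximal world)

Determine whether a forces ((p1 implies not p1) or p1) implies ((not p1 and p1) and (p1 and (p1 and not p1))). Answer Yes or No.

a does not force ((p1 implies not p1) or p1) implies ((not p1 and p1) and (p1 and (p1 and not p1))): at the accessible world b, b forces (p1 implies not p1) or p1 but b does not force (not p1 and p1) and (p1 and (p1 and not p1)).
b does not force (not p1 and p1) and (p1 and (p1 and not p1)) since b fails not p1 and p1.

No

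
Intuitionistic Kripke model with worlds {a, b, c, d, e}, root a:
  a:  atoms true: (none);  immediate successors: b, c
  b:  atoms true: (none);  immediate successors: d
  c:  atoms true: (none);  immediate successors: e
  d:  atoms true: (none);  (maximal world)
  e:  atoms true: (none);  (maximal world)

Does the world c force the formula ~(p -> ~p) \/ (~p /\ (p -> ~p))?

c ||- ~(p -> ~p) \/ (~p /\ (p -> ~p)) via the disjunct ~p /\ (p -> ~p).

Yes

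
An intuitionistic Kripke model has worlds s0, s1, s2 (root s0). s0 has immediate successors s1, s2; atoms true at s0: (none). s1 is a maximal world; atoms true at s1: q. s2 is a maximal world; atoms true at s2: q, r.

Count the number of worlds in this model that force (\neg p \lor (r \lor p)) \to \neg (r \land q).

s0: does not force it — s0 \nVdash (\neg p \lor (r \lor p)) \to \neg (r \land q): already at s0 itself, s0 \Vdash \neg p \lor (r \lor p) but s0 \nVdash \neg (r \land q).
s1: forces it.
s2: does not force it — s2 \nVdash (\neg p \lor (r \lor p)) \to \neg (r \land q): already at s2 itself, s2 \Vdash \neg p \lor (r \lor p) but s2 \nVdash \neg (r \land q).
Worlds forcing the formula: {s1}.

1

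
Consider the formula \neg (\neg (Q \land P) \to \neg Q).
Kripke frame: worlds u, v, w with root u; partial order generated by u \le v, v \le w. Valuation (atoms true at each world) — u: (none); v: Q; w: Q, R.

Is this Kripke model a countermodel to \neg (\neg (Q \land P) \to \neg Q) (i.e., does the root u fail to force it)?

u \Vdash \neg (\neg (Q \land P) \to \neg Q): no world accessible from u forces \neg (Q \land P) \to \neg Q.
So the root u forces \neg (\neg (Q \land P) \to \neg Q); the model is not a countermodel.

No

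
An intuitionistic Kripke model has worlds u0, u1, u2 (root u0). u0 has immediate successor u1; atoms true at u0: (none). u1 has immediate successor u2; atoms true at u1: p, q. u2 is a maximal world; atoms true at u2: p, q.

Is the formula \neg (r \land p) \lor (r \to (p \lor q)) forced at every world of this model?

u0 \Vdash \neg (r \land p) \lor (r \to (p \lor q)) via the disjunct \neg (r \land p).
Since the root u0 forces \neg (r \land p) \lor (r \to (p \lor q)) and forcing is persistent (monotone upward), every world forces it.

Yes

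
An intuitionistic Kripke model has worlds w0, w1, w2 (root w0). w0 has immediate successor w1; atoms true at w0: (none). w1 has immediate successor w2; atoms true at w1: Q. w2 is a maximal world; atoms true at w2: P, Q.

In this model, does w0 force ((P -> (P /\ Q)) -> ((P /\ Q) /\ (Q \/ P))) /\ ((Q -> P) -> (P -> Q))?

w0 ||-/- ((P -> (P /\ Q)) -> ((P /\ Q) /\ (Q \/ P))) /\ ((Q -> P) -> (P -> Q)) since w0 fails (P -> (P /\ Q)) -> ((P /\ Q) /\ (Q \/ P)).

No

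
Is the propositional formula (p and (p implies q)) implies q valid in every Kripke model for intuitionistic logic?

This is modus ponens in implicational form, which is intuitionistically derivable.
If a world forces p and p implies q, then applying the implication at that world (which is accessible from itself) gives q.

Yes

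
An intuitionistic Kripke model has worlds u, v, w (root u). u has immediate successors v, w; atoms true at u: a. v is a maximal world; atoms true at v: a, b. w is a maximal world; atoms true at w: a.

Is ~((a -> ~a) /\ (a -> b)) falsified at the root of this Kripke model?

No

u ||- ~((a -> ~a) /\ (a -> b)): no world accessible from u forces (a -> ~a) /\ (a -> b).
So the root u forces ~((a -> ~a) /\ (a -> b)); the model is not a countermodel.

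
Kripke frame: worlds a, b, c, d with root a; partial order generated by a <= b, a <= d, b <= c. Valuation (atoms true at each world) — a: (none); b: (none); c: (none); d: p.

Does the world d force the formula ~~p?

Yes

d ||- ~~p: no world accessible from d forces ~p.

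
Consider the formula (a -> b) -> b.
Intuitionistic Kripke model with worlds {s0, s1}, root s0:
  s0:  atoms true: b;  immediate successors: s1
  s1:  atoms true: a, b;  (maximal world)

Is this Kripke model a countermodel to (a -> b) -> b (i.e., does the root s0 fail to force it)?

s0 ||- (a -> b) -> b: every world accessible from s0 that forces a -> b (namely s0, s1) also forces b.
So the root s0 forces (a -> b) -> b; the model is not a countermodel.

No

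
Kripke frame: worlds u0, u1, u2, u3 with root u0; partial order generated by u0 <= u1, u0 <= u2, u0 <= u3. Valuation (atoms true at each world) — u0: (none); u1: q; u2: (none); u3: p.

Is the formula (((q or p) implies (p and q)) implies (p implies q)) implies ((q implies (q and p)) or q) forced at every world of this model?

Not every world: u0 does not force (((q or p) implies (p and q)) implies (p implies q)) implies ((q implies (q and p)) or q).
u0 does not force (((q or p) implies (p and q)) implies (p implies q)) implies ((q implies (q and p)) or q): already at u0 itself, u0 forces ((q or p) implies (p and q)) implies (p implies q) but u0 does not force (q implies (q and p)) or q.
u0 does not force (q implies (q and p)) or q: neither disjunct is forced at u0.
u0 does not force q implies (q and p): at the accessible world u1, u1 forces q but u1 does not force q and p.
u1 does not force q and p since u1 fails p.

No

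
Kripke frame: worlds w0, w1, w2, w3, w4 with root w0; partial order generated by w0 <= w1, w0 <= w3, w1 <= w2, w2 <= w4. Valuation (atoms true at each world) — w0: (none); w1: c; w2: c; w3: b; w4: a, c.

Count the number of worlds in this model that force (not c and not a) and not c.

1

w0: does not force it — w0 does not force (not c and not a) and not c since w0 fails not c and not a.
w1: does not force it — w1 does not force (not c and not a) and not c since w1 fails not c and not a.
w2: does not force it — w2 does not force (not c and not a) and not c since w2 fails not c and not a.
w3: forces it.
w4: does not force it.
Worlds forcing the formula: {w3}.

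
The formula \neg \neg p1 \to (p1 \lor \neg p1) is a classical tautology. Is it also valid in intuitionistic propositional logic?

No

This is a variant of double-negation elimination (deriving excluded middle from double negation), which is not intuitionistically valid.
A Kripke countermodel: worlds u, v; order generated by u \le v; atoms true at each world — u:{}; v:{p1}.
u \nVdash \neg \neg p1 \to (p1 \lor \neg p1): already at u itself, u \Vdash \neg \neg p1 but u \nVdash p1 \lor \neg p1.
u \nVdash p1 \lor \neg p1: neither disjunct is forced at u.
u lacks atom p1, so u \nVdash p1.
So the root u does not force the formula.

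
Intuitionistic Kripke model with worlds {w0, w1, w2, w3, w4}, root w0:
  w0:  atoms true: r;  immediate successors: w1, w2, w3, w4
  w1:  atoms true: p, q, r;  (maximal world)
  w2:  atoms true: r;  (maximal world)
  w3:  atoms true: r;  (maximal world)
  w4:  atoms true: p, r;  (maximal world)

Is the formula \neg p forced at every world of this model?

No

Not every world: w0 \nVdash \neg p.
w0 \nVdash \neg p since w1 is accessible from w0 and w1 \Vdash p.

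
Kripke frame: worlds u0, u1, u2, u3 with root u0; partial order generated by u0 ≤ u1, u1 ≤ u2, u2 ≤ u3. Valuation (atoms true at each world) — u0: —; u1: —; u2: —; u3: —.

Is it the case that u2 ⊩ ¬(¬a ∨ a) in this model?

No

u2 ⊮ ¬(¬a ∨ a) since u2 is accessible from u2 and u2 ⊩ ¬a ∨ a.
u2 ⊩ ¬a ∨ a via the disjunct ¬a.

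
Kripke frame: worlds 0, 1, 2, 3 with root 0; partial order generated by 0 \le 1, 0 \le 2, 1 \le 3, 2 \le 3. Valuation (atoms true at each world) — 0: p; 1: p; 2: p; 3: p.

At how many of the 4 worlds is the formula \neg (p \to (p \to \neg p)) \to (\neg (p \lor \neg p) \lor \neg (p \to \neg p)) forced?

4

0: forces it.
1: forces it.
2: forces it.
3: forces it.
Worlds forcing the formula: {0, 1, 2, 3}.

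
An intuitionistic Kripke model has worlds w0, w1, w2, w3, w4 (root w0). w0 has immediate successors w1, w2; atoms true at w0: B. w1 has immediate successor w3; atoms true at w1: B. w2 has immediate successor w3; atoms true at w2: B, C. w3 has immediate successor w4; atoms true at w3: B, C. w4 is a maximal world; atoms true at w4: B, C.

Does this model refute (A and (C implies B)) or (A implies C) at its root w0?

No

w0 forces (A and (C implies B)) or (A implies C) via the disjunct A implies C.
So the root w0 forces (A and (C implies B)) or (A implies C); the model is not a countermodel.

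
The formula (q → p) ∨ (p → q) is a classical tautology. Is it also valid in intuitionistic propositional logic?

No

This is the Gödel–Dummett linearity axiom, which is not intuitionistically valid.
A Kripke countermodel: worlds a, b, c; order generated by a ≤ b, a ≤ c; atoms true at each world — a:{}; b:{q}; c:{p}.
a ⊮ (q → p) ∨ (p → q): neither disjunct is forced at a.
a ⊮ q → p: at the accessible world b, b ⊩ q but b ⊮ p.
b lacks atom p, so b ⊮ p.
So the root a does not force the formula.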